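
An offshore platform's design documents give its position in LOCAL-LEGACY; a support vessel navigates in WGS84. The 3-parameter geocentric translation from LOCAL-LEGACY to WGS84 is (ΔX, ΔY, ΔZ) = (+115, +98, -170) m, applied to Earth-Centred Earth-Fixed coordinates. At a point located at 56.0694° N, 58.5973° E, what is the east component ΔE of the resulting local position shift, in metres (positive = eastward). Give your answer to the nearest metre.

ΔE = -47 m

The local east axis at (φ, λ) is (−sin λ, cos λ, 0), so ΔE = −sin(58.5973°)·115 + cos(58.5973°)·98 = -47.09 m.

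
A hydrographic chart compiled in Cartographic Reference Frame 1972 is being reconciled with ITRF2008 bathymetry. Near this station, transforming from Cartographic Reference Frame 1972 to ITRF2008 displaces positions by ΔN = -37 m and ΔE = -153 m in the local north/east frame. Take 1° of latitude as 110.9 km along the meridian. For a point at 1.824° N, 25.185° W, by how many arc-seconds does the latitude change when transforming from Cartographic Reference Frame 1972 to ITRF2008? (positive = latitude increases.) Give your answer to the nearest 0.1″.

1° of latitude = 110.9 km, so Δφ = -37.0 / 110900 = -0.0003336° = -1.201″.

Δφ = -1.2″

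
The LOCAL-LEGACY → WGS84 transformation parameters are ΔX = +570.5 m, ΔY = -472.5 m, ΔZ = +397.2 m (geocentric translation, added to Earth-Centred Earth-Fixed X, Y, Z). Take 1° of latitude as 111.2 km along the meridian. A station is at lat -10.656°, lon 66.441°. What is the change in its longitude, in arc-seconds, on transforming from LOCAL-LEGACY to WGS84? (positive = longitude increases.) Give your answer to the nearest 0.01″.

sin φ = -0.184912, cos φ = 0.982755, sin λ = 0.916649, cos λ = 0.399693.
East component: ΔE = −sin λ·ΔX + cos λ·ΔY = −(0.916649)(570.5) + (0.399693)(-472.5) = -711.80 m.
1° of latitude spans 111200 m; at latitude φ, 1° of longitude spans that × cos φ = 109282.4 m, so Δλ = -711.80 / 109282.4 × 3600 = -23.448″.

Δλ = -23.45″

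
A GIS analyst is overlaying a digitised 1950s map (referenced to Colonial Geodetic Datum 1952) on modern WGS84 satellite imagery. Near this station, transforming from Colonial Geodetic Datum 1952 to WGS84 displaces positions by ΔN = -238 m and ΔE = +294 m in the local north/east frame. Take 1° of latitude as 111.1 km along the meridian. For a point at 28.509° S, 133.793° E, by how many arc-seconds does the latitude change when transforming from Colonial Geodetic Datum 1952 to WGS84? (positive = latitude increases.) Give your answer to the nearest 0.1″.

Δφ = -7.7″

1° of latitude = 111.1 km, so Δφ = -238.0 / 111100 = -0.0021422° = -7.712″.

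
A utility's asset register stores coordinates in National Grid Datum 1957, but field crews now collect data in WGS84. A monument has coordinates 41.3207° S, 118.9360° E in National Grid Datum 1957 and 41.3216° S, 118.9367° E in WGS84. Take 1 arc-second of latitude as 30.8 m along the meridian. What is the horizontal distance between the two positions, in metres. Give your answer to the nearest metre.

Δφ = -41.3216° − -41.3207° = -0.0009°; Δλ = 118.9367° − 118.9360° = +0.0007°.
1° of latitude = 3600 × 30.80 = 110880 m.
ΔN = Δφ × 110880 = -99.8 m; ΔE = Δλ × 110880 × cos(-41.3207°) = +0.0007 × 110880 × 0.751026 = 58.3 m.
Distance = √(ΔE² + ΔN²) = √(58.3² + (-99.8)²) = 115.6 m.

116 m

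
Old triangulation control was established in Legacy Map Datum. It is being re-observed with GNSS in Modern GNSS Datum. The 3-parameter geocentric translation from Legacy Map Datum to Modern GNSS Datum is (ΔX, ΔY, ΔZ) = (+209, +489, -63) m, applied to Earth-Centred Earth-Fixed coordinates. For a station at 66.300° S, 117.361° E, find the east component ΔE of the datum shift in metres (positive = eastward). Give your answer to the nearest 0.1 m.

The local east axis at (φ, λ) is (−sin λ, cos λ, 0), so ΔE = −sin(117.361°)·209 + cos(117.361°)·489 = -410.36 m.

ΔE = -410.4 m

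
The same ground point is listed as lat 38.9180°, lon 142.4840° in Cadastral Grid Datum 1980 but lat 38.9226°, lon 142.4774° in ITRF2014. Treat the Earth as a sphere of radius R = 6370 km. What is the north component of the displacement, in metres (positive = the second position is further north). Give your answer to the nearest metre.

Δφ = 38.9226° − 38.9180° = +0.0046°; Δλ = 142.4774° − 142.4840° = -0.0066°.
1° along a meridian = πR/180 = 111177 m.
ΔN = Δφ × 111177 = 511.4 m; ΔE = Δλ × 111177 × cos(38.9180°) = -0.0066 × 111177 × 0.778046 = -570.9 m.

ΔN = 511 m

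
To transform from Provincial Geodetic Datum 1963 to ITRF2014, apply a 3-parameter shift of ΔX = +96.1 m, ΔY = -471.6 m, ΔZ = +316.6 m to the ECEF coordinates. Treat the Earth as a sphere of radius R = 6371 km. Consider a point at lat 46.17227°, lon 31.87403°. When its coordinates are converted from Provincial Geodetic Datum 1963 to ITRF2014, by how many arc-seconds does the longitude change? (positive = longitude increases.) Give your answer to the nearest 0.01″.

Δλ = -21.10″

sin φ = 0.721425, cos φ = 0.692492, sin λ = 0.528053, cos λ = 0.849211.
East component: ΔE = −sin λ·ΔX + cos λ·ΔY = −(0.528053)(96.1) + (0.849211)(-471.6) = -451.23 m.
1° of latitude spans πR/180 = 111195 m; at latitude φ, 1° of longitude spans that × cos φ = 77001.6 m, so Δλ = -451.23 / 77001.6 × 3600 = -21.096″.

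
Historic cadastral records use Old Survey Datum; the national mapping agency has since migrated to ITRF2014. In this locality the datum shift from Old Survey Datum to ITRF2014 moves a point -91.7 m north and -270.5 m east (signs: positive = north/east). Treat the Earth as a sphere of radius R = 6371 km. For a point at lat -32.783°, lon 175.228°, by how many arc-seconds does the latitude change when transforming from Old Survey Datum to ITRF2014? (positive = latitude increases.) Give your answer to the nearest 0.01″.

Δφ = -2.97″

On a sphere of radius R, 1 rad of latitude = R, so Δφ = ΔN / R = -91.7 / 6371000 = -1.4393e-05 rad = -2.969″.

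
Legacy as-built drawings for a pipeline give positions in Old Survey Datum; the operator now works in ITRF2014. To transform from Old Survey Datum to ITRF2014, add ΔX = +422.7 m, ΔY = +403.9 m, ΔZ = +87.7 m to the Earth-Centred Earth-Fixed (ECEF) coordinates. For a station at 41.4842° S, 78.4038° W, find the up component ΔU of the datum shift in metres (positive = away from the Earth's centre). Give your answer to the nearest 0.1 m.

At φ = -41.4842°, λ = -78.4038°: sin φ = -0.662413, cos φ = 0.749138, sin λ = -0.979589, cos λ = 0.201013.
ΔU = cos φ cos λ·ΔX + cos φ sin λ·ΔY + sin φ·ΔZ = (0.749138)(0.201013)(422.7) + (0.749138)(-0.979589)(403.9) + (-0.662413)(87.7) = -290.84 m.

ΔU = -290.8 m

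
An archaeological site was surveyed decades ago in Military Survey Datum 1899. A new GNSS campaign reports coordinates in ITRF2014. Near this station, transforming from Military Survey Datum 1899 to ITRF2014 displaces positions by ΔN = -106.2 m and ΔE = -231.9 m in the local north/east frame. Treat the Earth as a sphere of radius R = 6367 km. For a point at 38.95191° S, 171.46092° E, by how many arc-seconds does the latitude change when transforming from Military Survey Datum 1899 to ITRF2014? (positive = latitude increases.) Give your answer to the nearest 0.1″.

On a sphere of radius R, 1 rad of latitude = R, so Δφ = ΔN / R = -106.2 / 6367000 = -1.6680e-05 rad = -3.440″.

Δφ = -3.4″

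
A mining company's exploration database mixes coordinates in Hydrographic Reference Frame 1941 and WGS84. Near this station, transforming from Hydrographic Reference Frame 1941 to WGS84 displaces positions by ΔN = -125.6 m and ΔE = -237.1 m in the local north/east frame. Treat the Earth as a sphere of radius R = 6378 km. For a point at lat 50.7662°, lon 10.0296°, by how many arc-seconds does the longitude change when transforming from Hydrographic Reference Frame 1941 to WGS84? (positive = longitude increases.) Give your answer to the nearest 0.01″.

Δλ = -12.12″

At latitude 50.7662°, cos φ = 0.632486.
One radian of longitude at latitude φ spans R cos φ, so Δλ = ΔE / (R cos φ) = -237.1 / (6378000 × 0.632486) = -5.8775e-05 rad = -12.123″.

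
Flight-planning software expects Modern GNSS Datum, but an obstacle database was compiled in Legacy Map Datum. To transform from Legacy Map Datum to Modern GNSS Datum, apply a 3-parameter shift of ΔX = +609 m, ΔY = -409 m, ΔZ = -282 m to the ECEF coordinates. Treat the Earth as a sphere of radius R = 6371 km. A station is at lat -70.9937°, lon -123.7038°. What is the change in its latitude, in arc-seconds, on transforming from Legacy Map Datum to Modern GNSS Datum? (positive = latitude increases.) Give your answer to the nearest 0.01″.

sin φ = -0.945483, cos φ = 0.325672, sin λ = -0.831917, cos λ = -0.554900.
North component: ΔN = −sin φ cos λ·ΔX − sin φ sin λ·ΔY + cos φ·ΔZ = −(-0.945483)(-0.554900)(609) − (-0.945483)(-0.831917)(-409) + (0.325672)(-282) = -89.65 m.
1° of latitude spans πR/180 = 111195 m, so Δφ = -89.65 / 111195 × 3600 = -2.902″.

Δφ = -2.90″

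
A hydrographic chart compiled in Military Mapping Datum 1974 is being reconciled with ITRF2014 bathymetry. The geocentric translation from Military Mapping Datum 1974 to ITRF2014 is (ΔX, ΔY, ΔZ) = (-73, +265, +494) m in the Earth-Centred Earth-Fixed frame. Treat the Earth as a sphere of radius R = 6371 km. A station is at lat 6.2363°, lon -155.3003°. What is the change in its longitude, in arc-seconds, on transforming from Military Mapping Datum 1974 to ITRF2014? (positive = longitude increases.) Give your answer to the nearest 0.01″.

sin φ = 0.108629, cos φ = 0.994082, sin λ = -0.417862, cos λ = -0.908510.
East component: ΔE = −sin λ·ΔX + cos λ·ΔY = −(-0.417862)(-73) + (-0.908510)(265) = -271.26 m.
1° of latitude spans πR/180 = 111195 m; at latitude φ, 1° of longitude spans that × cos φ = 110536.9 m, so Δλ = -271.26 / 110536.9 × 3600 = -8.834″.

Δλ = -8.83″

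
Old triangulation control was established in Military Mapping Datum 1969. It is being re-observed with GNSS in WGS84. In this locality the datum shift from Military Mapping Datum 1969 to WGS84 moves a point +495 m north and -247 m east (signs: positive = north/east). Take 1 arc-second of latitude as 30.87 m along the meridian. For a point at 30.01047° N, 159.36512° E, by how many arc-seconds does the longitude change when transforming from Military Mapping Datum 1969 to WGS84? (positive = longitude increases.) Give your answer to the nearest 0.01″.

Δλ = -9.24″

At latitude 30.01047°, cos φ = 0.865934.
1″ of longitude at this latitude = 30.87 × cos φ = 26.7314 m, so Δλ = -247.0 / 26.7314 = -9.240″.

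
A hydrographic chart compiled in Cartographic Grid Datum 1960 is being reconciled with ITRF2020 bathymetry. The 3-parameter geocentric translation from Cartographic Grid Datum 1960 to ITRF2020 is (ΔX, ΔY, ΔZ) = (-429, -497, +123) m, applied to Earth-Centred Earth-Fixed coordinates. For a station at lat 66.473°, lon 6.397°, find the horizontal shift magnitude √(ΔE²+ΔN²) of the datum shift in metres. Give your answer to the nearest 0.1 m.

The local east axis at (φ, λ) is (−sin λ, cos λ, 0), so ΔE = −sin(6.397°)·(-429) + cos(6.397°)·(-497) = -446.11 m.
The local north axis is (−sin φ cos λ, −sin φ sin λ, cos φ), giving ΔN = 390.889 + 50.771 + 49.099 = 490.76 m.
Horizontal magnitude = √(ΔE² + ΔN²) = √((-446.11)² + 490.76²) = 663.22 m.

663.2 m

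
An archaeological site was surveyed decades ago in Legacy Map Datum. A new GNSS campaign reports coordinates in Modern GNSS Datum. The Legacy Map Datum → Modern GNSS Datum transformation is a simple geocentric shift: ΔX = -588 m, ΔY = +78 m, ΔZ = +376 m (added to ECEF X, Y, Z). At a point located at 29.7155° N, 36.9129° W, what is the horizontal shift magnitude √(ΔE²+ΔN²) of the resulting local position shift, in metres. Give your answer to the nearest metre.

651 m

At φ = 29.7155°, λ = -36.9129°: sin φ = 0.495694, cos φ = 0.868497, sin λ = -0.600600, cos λ = 0.799549.
ΔE = −sin λ·ΔX + cos λ·ΔY = −(-0.600600)·(-588) + (0.799549)·(78) = -290.79 m.
ΔN = −sin φ cos λ·ΔX − sin φ sin λ·ΔY + cos φ·ΔZ = −(0.495694)(0.799549)(-588) − (0.495694)(-0.600600)(78) + (0.868497)(376) = 582.82 m.
Horizontal magnitude = √(ΔE² + ΔN²) = √((-290.79)² + 582.82²) = 651.33 m.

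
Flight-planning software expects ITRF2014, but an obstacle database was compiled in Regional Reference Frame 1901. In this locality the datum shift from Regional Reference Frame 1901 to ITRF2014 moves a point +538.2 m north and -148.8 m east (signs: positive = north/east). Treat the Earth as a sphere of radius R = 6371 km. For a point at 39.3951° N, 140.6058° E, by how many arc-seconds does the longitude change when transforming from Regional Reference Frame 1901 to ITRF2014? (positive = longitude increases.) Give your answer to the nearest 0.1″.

Δλ = -6.2″

At latitude 39.3951°, cos φ = 0.772788.
One radian of longitude at latitude φ spans R cos φ, so Δλ = ΔE / (R cos φ) = -148.8 / (6371000 × 0.772788) = -3.0223e-05 rad = -6.234″.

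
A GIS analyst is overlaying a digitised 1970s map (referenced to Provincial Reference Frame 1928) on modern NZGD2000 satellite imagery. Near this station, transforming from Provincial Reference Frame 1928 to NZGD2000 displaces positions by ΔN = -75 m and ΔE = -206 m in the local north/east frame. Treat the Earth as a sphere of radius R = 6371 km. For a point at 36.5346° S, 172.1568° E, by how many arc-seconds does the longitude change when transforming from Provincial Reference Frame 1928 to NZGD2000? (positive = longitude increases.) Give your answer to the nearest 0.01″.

At latitude -36.5346°, cos φ = 0.803498.
One radian of longitude at latitude φ spans R cos φ, so Δλ = ΔE / (R cos φ) = -206.0 / (6371000 × 0.803498) = -4.0242e-05 rad = -8.300″.

Δλ = -8.30″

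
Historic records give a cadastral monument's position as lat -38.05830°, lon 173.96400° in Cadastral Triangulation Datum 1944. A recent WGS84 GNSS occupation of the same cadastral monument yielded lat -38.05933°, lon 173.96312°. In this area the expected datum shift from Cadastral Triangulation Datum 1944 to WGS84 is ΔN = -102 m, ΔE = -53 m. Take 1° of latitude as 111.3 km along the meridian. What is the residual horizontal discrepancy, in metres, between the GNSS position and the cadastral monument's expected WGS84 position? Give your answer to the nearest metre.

27 m

Observed coordinate differences: Δφ = -0.00103°, Δλ = -0.00088°.
Converting to metres (1° lat = 111300 m, cos φ = 0.787384): observed ΔN = -114.6 m, observed ΔE = -77.1 m.
Subtracting the expected shift leaves a residual of -114.6 − (-102) = -12.6 m north and -77.1 − (-53) = -24.1 m east.
Residual distance = √((-12.6)² + (-24.1)²) = 27.2 m.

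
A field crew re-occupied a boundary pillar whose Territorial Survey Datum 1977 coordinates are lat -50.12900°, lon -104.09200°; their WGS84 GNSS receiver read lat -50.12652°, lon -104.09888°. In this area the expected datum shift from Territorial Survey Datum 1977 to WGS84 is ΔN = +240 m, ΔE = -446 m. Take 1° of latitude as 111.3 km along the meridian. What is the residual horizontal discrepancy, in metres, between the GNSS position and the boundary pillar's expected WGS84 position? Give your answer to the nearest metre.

58 m

Observed coordinate differences: Δφ = +0.00248°, Δλ = -0.00688°.
Converting to metres (1° lat = 111300 m, cos φ = 0.641061): observed ΔN = 276.0 m, observed ΔE = -490.9 m.
Subtracting the expected shift leaves a residual of 276.0 − (240) = 36.0 m north and -490.9 − (-446) = -44.9 m east.
Residual distance = √(36.0² + (-44.9)²) = 57.6 m.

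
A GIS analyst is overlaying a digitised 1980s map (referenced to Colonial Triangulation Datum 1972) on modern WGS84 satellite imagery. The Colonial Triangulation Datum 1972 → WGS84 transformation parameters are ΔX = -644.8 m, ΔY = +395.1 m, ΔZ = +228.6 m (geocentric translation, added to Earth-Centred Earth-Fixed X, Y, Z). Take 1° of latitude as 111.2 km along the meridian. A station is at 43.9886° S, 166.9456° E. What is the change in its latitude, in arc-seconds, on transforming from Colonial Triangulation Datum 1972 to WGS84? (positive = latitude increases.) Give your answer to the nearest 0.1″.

Δφ = 21.5″

sin φ = -0.694515, cos φ = 0.719478, sin λ = 0.225876, cos λ = -0.974156.
North component: ΔN = −sin φ cos λ·ΔX − sin φ sin λ·ΔY + cos φ·ΔZ = −(-0.694515)(-0.974156)(-644.8) − (-0.694515)(0.225876)(395.1) + (0.719478)(228.6) = 662.70 m.
1° of latitude spans 111200 m, so Δφ = 662.70 / 111200 × 3600 = 21.454″.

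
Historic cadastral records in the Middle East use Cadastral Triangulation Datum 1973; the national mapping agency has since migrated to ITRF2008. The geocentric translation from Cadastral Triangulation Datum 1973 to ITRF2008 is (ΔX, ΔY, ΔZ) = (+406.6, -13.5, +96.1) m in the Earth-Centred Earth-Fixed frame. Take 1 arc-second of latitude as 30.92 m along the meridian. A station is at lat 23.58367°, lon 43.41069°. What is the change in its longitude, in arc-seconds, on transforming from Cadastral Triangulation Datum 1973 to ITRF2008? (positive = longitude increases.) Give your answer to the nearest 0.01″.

sin φ = 0.400088, cos φ = 0.916477, sin λ = 0.687223, cos λ = 0.726446.
East component: ΔE = −sin λ·ΔX + cos λ·ΔY = −(0.687223)(406.6) + (0.726446)(-13.5) = -289.23 m.
1° of latitude spans 3600 × 30.92 = 111312 m; at latitude φ, 1° of longitude spans that × cos φ = 102014.9 m, so Δλ = -289.23 / 102014.9 × 3600 = -10.207″.

Δλ = -10.21″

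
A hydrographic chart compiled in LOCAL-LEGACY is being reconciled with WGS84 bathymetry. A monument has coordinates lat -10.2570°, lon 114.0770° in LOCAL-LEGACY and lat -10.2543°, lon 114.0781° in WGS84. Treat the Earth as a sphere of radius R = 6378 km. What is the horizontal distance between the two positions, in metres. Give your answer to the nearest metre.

324 m

Δφ = -10.2543° − -10.2570° = +0.0027°; Δλ = 114.0781° − 114.0770° = +0.0011°.
1° along a meridian = πR/180 = 111317 m.
ΔN = Δφ × 111317 = 300.6 m; ΔE = Δλ × 111317 × cos(-10.2570°) = +0.0011 × 111317 × 0.984019 = 120.5 m.
Distance = √(ΔE² + ΔN²) = √(120.5² + 300.6²) = 323.8 m.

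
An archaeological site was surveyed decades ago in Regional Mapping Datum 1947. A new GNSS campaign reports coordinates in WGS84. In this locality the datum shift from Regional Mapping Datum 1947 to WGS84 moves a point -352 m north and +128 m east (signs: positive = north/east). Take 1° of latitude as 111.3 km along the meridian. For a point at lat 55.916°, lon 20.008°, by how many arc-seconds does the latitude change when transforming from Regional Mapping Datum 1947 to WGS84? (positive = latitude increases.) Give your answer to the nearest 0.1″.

1° of latitude = 111.3 km, so Δφ = -352.0 / 111300 = -0.0031626° = -11.385″.

Δφ = -11.4″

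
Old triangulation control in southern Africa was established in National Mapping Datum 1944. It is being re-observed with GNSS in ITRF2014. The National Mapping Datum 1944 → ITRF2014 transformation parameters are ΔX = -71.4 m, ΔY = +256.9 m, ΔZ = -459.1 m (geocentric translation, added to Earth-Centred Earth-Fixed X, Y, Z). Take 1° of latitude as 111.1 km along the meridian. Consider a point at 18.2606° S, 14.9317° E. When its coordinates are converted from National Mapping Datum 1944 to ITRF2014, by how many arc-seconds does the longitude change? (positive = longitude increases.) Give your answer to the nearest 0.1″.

sin φ = -0.313340, cos φ = 0.949641, sin λ = 0.257667, cos λ = 0.966234.
East component: ΔE = −sin λ·ΔX + cos λ·ΔY = −(0.257667)(-71.4) + (0.966234)(256.9) = 266.62 m.
1° of latitude spans 111100 m; at latitude φ, 1° of longitude spans that × cos φ = 105505.1 m, so Δλ = 266.62 / 105505.1 × 3600 = 9.098″.

Δλ = 9.1″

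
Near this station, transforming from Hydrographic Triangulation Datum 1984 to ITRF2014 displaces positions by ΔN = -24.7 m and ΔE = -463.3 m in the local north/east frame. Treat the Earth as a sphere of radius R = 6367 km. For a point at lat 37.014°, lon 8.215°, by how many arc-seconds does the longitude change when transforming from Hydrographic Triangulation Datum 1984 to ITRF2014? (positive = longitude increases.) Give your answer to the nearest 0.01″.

Δλ = -18.80″

At latitude 37.014°, cos φ = 0.798488.
One radian of longitude at latitude φ spans R cos φ, so Δλ = ΔE / (R cos φ) = -463.3 / (6367000 × 0.798488) = -9.1129e-05 rad = -18.797″.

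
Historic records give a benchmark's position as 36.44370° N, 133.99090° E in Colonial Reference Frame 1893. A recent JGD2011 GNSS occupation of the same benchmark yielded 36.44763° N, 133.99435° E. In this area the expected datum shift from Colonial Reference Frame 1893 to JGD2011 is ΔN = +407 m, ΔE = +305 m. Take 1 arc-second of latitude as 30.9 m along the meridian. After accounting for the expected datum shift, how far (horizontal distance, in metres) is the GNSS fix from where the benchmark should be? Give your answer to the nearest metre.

30 m

Observed coordinate differences: Δφ = +0.00393°, Δλ = +0.00345°.
Converting to metres (1° lat = 111240 m, cos φ = 0.804441): observed ΔN = 437.2 m, observed ΔE = 308.7 m.
Subtracting the expected shift leaves a residual of 437.2 − (407) = 30.2 m north and 308.7 − (305) = 3.7 m east.
Residual distance = √(30.2² + 3.7²) = 30.4 m.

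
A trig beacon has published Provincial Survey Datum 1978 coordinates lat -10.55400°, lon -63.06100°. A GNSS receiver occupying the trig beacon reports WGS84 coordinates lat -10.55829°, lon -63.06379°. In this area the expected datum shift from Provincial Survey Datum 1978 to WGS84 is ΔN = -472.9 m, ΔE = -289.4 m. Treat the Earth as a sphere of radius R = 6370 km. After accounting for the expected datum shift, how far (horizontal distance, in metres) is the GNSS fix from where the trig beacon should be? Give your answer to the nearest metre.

16 m

Observed coordinate differences: Δφ = -0.00429°, Δλ = -0.00279°.
Converting to metres (1° lat = 111177 m, cos φ = 0.983083): observed ΔN = -477.0 m, observed ΔE = -304.9 m.
Subtracting the expected shift leaves a residual of -477.0 − (-472.9) = -4.1 m north and -304.9 − (-289.4) = -15.5 m east.
Residual distance = √((-4.1)² + (-15.5)²) = 16.1 m.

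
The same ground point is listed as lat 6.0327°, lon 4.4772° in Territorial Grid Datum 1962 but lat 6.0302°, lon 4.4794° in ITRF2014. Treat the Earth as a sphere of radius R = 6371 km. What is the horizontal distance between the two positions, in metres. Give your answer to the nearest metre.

Δφ = 6.0302° − 6.0327° = -0.0025°; Δλ = 4.4794° − 4.4772° = +0.0022°.
1° along a meridian = πR/180 = 111195 m.
ΔN = Δφ × 111195 = -278.0 m; ΔE = Δλ × 111195 × cos(6.0327°) = +0.0022 × 111195 × 0.994462 = 243.3 m.
Distance = √(ΔE² + ΔN²) = √(243.3² + (-278.0)²) = 369.4 m.

369 m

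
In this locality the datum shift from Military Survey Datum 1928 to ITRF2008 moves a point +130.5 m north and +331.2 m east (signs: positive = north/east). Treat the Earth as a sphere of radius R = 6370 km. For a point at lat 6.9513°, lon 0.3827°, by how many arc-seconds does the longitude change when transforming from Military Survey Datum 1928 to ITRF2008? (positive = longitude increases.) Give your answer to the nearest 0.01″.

Δλ = 10.80″

At latitude 6.9513°, cos φ = 0.992649.
One radian of longitude at latitude φ spans R cos φ, so Δλ = ΔE / (R cos φ) = 331.2 / (6370000 × 0.992649) = 5.2379e-05 rad = 10.804″.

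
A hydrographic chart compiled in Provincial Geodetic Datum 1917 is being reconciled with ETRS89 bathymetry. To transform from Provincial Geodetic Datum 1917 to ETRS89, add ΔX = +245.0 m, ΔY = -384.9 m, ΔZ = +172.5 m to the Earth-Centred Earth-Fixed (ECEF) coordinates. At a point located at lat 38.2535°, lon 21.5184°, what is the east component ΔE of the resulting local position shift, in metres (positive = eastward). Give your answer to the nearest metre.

ΔE = -448 m

The local east axis at (φ, λ) is (−sin λ, cos λ, 0), so ΔE = −sin(21.5184°)·245.0 + cos(21.5184°)·(-384.9) = -447.94 m.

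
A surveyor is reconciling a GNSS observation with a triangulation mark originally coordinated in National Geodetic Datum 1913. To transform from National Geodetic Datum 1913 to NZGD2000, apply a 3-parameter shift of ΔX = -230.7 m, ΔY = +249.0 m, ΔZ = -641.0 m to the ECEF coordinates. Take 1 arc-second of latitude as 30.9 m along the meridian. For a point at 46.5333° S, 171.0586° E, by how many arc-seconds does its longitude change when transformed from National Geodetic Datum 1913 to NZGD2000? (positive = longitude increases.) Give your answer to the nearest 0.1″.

sin φ = -0.725774, cos φ = 0.687933, sin λ = 0.155424, cos λ = -0.987848.
East component: ΔE = −sin λ·ΔX + cos λ·ΔY = −(0.155424)(-230.7) + (-0.987848)(249.0) = -210.12 m.
1° of latitude spans 3600 × 30.90 = 111240 m; at latitude φ, 1° of longitude spans that × cos φ = 76525.7 m, so Δλ = -210.12 / 76525.7 × 3600 = -9.885″.

Δλ = -9.9″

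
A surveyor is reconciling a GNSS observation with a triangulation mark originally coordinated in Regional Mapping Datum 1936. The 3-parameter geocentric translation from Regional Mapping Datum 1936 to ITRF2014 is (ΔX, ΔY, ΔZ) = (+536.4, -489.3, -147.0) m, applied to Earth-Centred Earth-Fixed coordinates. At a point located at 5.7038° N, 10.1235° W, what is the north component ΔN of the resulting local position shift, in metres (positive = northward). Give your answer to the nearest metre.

ΔN = -207 m

At φ = 5.7038°, λ = -10.1235°: sin φ = 0.099386, cos φ = 0.995049, sin λ = -0.175771, cos λ = 0.984431.
ΔN = −sin φ cos λ·ΔX − sin φ sin λ·ΔY + cos φ·ΔZ = −(0.099386)(0.984431)(536.4) − (0.099386)(-0.175771)(-489.3) + (0.995049)(-147.0) = -207.30 m.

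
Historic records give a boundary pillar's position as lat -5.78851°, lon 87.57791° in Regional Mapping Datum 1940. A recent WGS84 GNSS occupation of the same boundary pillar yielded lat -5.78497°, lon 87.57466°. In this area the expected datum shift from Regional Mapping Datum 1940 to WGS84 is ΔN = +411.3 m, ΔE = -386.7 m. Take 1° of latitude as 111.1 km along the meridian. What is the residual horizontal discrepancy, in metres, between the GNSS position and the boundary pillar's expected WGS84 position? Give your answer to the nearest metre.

Observed coordinate differences: Δφ = +0.00354°, Δλ = -0.00325°.
Converting to metres (1° lat = 111100 m, cos φ = 0.994901): observed ΔN = 393.3 m, observed ΔE = -359.2 m.
Subtracting the expected shift leaves a residual of 393.3 − (411.3) = -18.0 m north and -359.2 − (-386.7) = 27.5 m east.
Residual distance = √((-18.0)² + 27.5²) = 32.8 m.

33 m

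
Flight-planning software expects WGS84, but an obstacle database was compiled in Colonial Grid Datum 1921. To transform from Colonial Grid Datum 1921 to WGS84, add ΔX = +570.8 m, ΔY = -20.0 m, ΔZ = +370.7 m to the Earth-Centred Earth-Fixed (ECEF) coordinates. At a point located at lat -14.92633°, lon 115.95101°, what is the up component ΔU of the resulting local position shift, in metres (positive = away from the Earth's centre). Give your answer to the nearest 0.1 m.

ΔU = -354.2 m

At φ = -14.92633°, λ = 115.95101°: sin φ = -0.257577, cos φ = 0.966258, sin λ = 0.899169, cos λ = -0.437602.
ΔU = cos φ cos λ·ΔX + cos φ sin λ·ΔY + sin φ·ΔZ = (0.966258)(-0.437602)(570.8) + (0.966258)(0.899169)(-20.0) + (-0.257577)(370.7) = -354.22 m.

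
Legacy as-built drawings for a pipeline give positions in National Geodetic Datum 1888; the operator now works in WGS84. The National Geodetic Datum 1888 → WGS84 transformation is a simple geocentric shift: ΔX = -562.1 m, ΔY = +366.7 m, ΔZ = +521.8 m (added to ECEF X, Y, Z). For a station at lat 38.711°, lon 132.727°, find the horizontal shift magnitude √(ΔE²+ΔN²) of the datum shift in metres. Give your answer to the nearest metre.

At φ = 38.711°, λ = 132.727°: sin φ = 0.625392, cos φ = 0.780310, sin λ = 0.734595, cos λ = -0.678506.
ΔE = −sin λ·ΔX + cos λ·ΔY = −(0.734595)·(-562.1) + (-0.678506)·(366.7) = 164.11 m.
ΔN = −sin φ cos λ·ΔX − sin φ sin λ·ΔY + cos φ·ΔZ = −(0.625392)(-0.678506)(-562.1) − (0.625392)(0.734595)(366.7) + (0.780310)(521.8) = 0.18 m.
Horizontal magnitude = √(ΔE² + ΔN²) = √(164.11² + 0.18²) = 164.11 m.

164 m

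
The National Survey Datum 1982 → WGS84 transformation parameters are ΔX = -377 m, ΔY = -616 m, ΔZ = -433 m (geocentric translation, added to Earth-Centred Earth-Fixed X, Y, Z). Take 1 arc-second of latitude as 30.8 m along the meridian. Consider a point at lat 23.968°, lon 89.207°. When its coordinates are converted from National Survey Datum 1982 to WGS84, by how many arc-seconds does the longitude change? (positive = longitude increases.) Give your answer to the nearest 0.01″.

sin φ = 0.406226, cos φ = 0.913772, sin λ = 0.999904, cos λ = 0.013840.
East component: ΔE = −sin λ·ΔX + cos λ·ΔY = −(0.999904)(-377) + (0.013840)(-616) = 368.44 m.
1° of latitude spans 3600 × 30.80 = 110880 m; at latitude φ, 1° of longitude spans that × cos φ = 101319.1 m, so Δλ = 368.44 / 101319.1 × 3600 = 13.091″.

Δλ = 13.09″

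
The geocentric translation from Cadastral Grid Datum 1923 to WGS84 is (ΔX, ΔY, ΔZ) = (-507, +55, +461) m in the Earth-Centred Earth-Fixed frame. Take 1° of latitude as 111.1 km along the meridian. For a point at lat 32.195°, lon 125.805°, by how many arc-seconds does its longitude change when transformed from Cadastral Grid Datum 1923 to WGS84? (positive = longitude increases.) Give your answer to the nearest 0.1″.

sin φ = 0.532802, cos φ = 0.846240, sin λ = 0.811013, cos λ = -0.585028.
East component: ΔE = −sin λ·ΔX + cos λ·ΔY = −(0.811013)(-507) + (-0.585028)(55) = 379.01 m.
1° of latitude spans 111100 m; at latitude φ, 1° of longitude spans that × cos φ = 94017.2 m, so Δλ = 379.01 / 94017.2 × 3600 = 14.512″.

Δλ = 14.5″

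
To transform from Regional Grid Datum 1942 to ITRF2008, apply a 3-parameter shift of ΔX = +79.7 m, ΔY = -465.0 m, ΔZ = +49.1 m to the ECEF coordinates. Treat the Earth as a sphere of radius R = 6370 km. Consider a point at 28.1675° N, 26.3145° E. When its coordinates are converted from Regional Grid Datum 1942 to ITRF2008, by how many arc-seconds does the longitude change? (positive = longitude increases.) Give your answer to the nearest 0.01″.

sin φ = 0.472051, cos φ = 0.881571, sin λ = 0.443298, cos λ = 0.896374.
East component: ΔE = −sin λ·ΔX + cos λ·ΔY = −(0.443298)(79.7) + (0.896374)(-465.0) = -452.14 m.
1° of latitude spans πR/180 = 111177 m; at latitude φ, 1° of longitude spans that × cos φ = 98010.9 m, so Δλ = -452.14 / 98010.9 × 3600 = -16.608″.

Δλ = -16.61″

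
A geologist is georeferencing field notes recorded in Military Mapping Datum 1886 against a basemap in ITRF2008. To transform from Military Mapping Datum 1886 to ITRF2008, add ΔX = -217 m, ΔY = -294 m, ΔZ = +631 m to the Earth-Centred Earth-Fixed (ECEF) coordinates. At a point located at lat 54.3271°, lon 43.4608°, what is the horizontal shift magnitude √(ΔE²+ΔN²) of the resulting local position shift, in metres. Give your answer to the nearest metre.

At φ = 54.3271°, λ = 43.4608°: sin φ = 0.812359, cos φ = 0.583157, sin λ = 0.687858, cos λ = 0.725845.
ΔE = −sin λ·ΔX + cos λ·ΔY = −(0.687858)·(-217) + (0.725845)·(-294) = -64.13 m.
ΔN = −sin φ cos λ·ΔX − sin φ sin λ·ΔY + cos φ·ΔZ = −(0.812359)(0.725845)(-217) − (0.812359)(0.687858)(-294) + (0.583157)(631) = 660.21 m.
Horizontal magnitude = √(ΔE² + ΔN²) = √((-64.13)² + 660.21²) = 663.32 m.

663 m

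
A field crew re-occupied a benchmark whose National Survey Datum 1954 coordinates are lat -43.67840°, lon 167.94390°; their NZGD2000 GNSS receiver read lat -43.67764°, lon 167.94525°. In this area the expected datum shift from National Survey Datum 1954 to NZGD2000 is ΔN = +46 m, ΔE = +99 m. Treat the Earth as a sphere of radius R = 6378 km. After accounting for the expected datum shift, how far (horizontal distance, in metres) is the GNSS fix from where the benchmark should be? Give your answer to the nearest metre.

Observed coordinate differences: Δφ = +0.00076°, Δλ = +0.00135°.
Converting to metres (1° lat = 111317 m, cos φ = 0.723228): observed ΔN = 84.6 m, observed ΔE = 108.7 m.
Subtracting the expected shift leaves a residual of 84.6 − (46) = 38.6 m north and 108.7 − (99) = 9.7 m east.
Residual distance = √(38.6² + 9.7²) = 39.8 m.

40 m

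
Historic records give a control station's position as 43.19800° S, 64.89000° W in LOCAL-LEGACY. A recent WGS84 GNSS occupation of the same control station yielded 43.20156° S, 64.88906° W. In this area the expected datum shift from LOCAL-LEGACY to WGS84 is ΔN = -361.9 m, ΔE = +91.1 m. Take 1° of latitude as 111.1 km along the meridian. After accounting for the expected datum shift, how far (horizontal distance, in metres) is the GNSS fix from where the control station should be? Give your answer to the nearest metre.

37 m

Observed coordinate differences: Δφ = -0.00356°, Δλ = +0.00094°.
Converting to metres (1° lat = 111100 m, cos φ = 0.728993): observed ΔN = -395.5 m, observed ΔE = 76.1 m.
Subtracting the expected shift leaves a residual of -395.5 − (-361.9) = -33.6 m north and 76.1 − (91.1) = -15.0 m east.
Residual distance = √((-33.6)² + (-15.0)²) = 36.8 m.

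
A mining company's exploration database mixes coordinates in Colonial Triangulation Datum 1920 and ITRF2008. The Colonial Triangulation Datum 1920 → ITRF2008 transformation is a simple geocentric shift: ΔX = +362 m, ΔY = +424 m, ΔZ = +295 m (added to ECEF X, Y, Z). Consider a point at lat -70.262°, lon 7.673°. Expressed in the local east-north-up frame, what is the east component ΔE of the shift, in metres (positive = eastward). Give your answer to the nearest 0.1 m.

At φ = -70.262°, λ = 7.673°: sin φ = -0.941247, cos φ = 0.337720, sin λ = 0.133519, cos λ = 0.991046.
ΔE = −sin λ·ΔX + cos λ·ΔY = −(0.133519)·(362) + (0.991046)·(424) = 371.87 m.

ΔE = 371.9 m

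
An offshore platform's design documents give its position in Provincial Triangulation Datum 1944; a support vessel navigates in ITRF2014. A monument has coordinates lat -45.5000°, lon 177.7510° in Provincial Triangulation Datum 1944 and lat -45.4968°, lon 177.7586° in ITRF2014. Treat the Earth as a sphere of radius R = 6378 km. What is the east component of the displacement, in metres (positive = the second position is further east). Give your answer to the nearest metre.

Δφ = -45.4968° − -45.5000° = +0.0032°; Δλ = 177.7586° − 177.7510° = +0.0076°.
1° along a meridian = πR/180 = 111317 m.
ΔN = Δφ × 111317 = 356.2 m; ΔE = Δλ × 111317 × cos(-45.5000°) = +0.0076 × 111317 × 0.700909 = 593.0 m.

ΔE = 593 m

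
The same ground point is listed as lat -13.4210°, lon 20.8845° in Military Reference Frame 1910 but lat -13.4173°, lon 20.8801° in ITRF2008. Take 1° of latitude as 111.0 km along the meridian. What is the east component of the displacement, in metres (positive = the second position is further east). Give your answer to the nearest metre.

Δφ = -13.4173° − -13.4210° = +0.0037°; Δλ = 20.8801° − 20.8845° = -0.0044°.
ΔN = Δφ × 111000 = 410.7 m; ΔE = Δλ × 111000 × cos(-13.4210°) = -0.0044 × 111000 × 0.972691 = -475.1 m.

ΔE = -475 m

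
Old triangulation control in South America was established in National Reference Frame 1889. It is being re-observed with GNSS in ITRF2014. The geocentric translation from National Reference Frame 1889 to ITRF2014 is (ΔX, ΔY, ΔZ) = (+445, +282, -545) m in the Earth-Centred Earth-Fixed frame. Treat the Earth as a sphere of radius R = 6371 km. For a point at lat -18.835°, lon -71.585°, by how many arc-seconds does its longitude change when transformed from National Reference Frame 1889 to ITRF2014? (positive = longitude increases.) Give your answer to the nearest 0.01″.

Δλ = 17.49″

sin φ = -0.322844, cos φ = 0.946452, sin λ = -0.948793, cos λ = 0.315897.
East component: ΔE = −sin λ·ΔX + cos λ·ΔY = −(-0.948793)(445) + (0.315897)(282) = 511.30 m.
1° of latitude spans πR/180 = 111195 m; at latitude φ, 1° of longitude spans that × cos φ = 105240.7 m, so Δλ = 511.30 / 105240.7 × 3600 = 17.490″.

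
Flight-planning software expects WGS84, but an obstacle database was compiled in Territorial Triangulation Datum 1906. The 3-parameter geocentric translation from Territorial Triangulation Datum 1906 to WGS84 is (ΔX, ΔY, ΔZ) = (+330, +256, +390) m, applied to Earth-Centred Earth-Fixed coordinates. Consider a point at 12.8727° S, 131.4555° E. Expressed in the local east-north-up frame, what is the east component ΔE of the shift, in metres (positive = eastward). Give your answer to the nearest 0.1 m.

The local east axis at (φ, λ) is (−sin λ, cos λ, 0), so ΔE = −sin(131.4555°)·330 + cos(131.4555°)·256 = -416.81 m.

ΔE = -416.8 m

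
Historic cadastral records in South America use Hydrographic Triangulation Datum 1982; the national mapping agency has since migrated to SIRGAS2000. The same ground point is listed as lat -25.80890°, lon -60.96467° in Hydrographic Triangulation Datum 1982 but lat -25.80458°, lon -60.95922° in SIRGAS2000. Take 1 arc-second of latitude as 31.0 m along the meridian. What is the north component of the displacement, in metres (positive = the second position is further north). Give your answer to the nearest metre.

ΔN = 482 m

Δφ = -25.80458° − -25.80890° = +0.00432°; Δλ = -60.95922° − -60.96467° = +0.00545°.
1° of latitude = 3600 × 31.00 = 111600 m.
ΔN = Δφ × 111600 = 482.1 m; ΔE = Δλ × 111600 × cos(-25.80890°) = +0.00545 × 111600 × 0.900251 = 547.6 m.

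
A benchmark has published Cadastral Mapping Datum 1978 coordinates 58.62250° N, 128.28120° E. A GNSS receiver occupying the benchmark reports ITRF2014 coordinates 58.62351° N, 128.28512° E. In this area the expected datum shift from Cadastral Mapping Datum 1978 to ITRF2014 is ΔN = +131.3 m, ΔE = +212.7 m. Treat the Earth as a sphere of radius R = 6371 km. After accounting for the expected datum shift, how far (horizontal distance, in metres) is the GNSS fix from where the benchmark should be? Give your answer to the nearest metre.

Observed coordinate differences: Δφ = +0.00101°, Δλ = +0.00392°.
Converting to metres (1° lat = 111195 m, cos φ = 0.520674): observed ΔN = 112.3 m, observed ΔE = 227.0 m.
Subtracting the expected shift leaves a residual of 112.3 − (131.3) = -19.0 m north and 227.0 − (212.7) = 14.3 m east.
Residual distance = √((-19.0)² + 14.3²) = 23.7 m.

24 m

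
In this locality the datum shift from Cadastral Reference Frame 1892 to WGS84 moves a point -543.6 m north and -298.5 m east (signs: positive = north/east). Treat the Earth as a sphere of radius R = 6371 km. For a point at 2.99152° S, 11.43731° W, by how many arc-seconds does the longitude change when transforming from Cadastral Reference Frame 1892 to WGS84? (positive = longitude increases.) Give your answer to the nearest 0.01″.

Δλ = -9.68″

At latitude -2.99152°, cos φ = 0.998637.
One radian of longitude at latitude φ spans R cos φ, so Δλ = ΔE / (R cos φ) = -298.5 / (6371000 × 0.998637) = -4.6917e-05 rad = -9.677″.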